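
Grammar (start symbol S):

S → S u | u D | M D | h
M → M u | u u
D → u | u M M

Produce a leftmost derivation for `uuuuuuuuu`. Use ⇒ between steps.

S ⇒ Su ⇒ MDu ⇒ MuDu ⇒ MuuDu ⇒ MuuuDu ⇒ MuuuuDu ⇒ MuuuuuDu ⇒ uuuuuuuDu ⇒ uuuuuuuuu

S ⇒ Su   [S → S u]
Su ⇒ MDu   [S → M D]
MDu ⇒ MuDu   [M → M u]
MuDu ⇒ MuuDu   [M → M u]
MuuDu ⇒ MuuuDu   [M → M u]
MuuuDu ⇒ MuuuuDu   [M → M u]
MuuuuDu ⇒ MuuuuuDu   [M → M u]
MuuuuuDu ⇒ uuuuuuuDu   [M → u u]
uuuuuuuDu ⇒ uuuuuuuuu   [D → u]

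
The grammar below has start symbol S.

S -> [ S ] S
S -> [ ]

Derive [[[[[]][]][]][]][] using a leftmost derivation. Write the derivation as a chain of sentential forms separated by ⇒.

S⇒[S]S⇒[[S]S]S⇒[[[S]S]S]S⇒[[[[S]S]S]S]S⇒[[[[[]]S]S]S]S⇒[[[[[]][]]S]S]S⇒[[[[[]][]][]]S]S⇒[[[[[]][]][]][]]S⇒[[[[[]][]][]][]][]

S ⇒ [S]S   [S -> [ S ] S]
[S]S ⇒ [[S]S]S   [S -> [ S ] S]
[[S]S]S ⇒ [[[S]S]S]S   [S -> [ S ] S]
[[[S]S]S]S ⇒ [[[[S]S]S]S]S   [S -> [ S ] S]
[[[[S]S]S]S]S ⇒ [[[[[]]S]S]S]S   [S -> [ ]]
[[[[[]]S]S]S]S ⇒ [[[[[]][]]S]S]S   [S -> [ ]]
[[[[[]][]]S]S]S ⇒ [[[[[]][]][]]S]S   [S -> [ ]]
[[[[[]][]][]]S]S ⇒ [[[[[]][]][]][]]S   [S -> [ ]]
[[[[[]][]][]][]]S ⇒ [[[[[]][]][]][]][]   [S -> [ ]]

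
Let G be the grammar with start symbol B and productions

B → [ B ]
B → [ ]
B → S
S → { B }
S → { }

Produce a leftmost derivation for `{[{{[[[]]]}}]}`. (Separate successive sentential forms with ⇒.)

B⇒S⇒{B}⇒{[B]}⇒{[S]}⇒{[{B}]}⇒{[{S}]}⇒{[{{B}}]}⇒{[{{[B]}}]}⇒{[{{[[B]]}}]}⇒{[{{[[[]]]}}]}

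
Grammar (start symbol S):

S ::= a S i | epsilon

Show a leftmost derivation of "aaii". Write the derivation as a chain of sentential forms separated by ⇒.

S ⇒ aSi   [S ::= a S i]
aSi ⇒ aaSii   [S ::= a S i]
aaSii ⇒ aaii   [S ::= epsilon]

S⇒aSi⇒aaSii⇒aaii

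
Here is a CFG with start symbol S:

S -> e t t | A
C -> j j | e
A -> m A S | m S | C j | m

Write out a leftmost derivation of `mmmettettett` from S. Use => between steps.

S => A => mAS => mmASS => mmmSSS => mmmettSS => mmmettettS => mmmettettett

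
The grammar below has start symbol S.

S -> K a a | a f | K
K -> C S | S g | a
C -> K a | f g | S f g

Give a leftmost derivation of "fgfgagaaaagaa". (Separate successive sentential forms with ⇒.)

S⇒Kaa⇒Sgaa⇒Kaagaa⇒CSaagaa⇒fgSaagaa⇒fgKaagaa⇒fgCSaagaa⇒fgfgSaagaa⇒fgfgKaaaagaa⇒fgfgSgaaaagaa⇒fgfgKgaaaagaa⇒fgfgagaaaagaa

S ⇒ Kaa   [S -> K a a]
Kaa ⇒ Sgaa   [K -> S g]
Sgaa ⇒ Kaagaa   [S -> K a a]
Kaagaa ⇒ CSaagaa   [K -> C S]
CSaagaa ⇒ fgSaagaa   [C -> f g]
fgSaagaa ⇒ fgKaagaa   [S -> K]
fgKaagaa ⇒ fgCSaagaa   [K -> C S]
fgCSaagaa ⇒ fgfgSaagaa   [C -> f g]
fgfgSaagaa ⇒ fgfgKaaaagaa   [S -> K a a]
fgfgKaaaagaa ⇒ fgfgSgaaaagaa   [K -> S g]
fgfgSgaaaagaa ⇒ fgfgKgaaaagaa   [S -> K]
fgfgKgaaaagaa ⇒ fgfgagaaaagaa   [K -> a]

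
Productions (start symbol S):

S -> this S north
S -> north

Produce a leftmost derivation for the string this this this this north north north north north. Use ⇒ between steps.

S ⇒ this S north ⇒ this this S north north ⇒ this this this S north north north ⇒ this this this this S north north north north ⇒ this this this this north north north north north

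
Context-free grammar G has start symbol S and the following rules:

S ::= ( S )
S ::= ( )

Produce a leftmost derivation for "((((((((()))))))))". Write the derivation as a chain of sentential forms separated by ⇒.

S ⇒ (S) ⇒ ((S)) ⇒ (((S))) ⇒ ((((S)))) ⇒ (((((S))))) ⇒ ((((((S)))))) ⇒ (((((((S))))))) ⇒ ((((((((S)))))))) ⇒ ((((((((()))))))))

S ⇒ (S)   [S ::= ( S )]
(S) ⇒ ((S))   [S ::= ( S )]
((S)) ⇒ (((S)))   [S ::= ( S )]
(((S))) ⇒ ((((S))))   [S ::= ( S )]
((((S)))) ⇒ (((((S)))))   [S ::= ( S )]
(((((S))))) ⇒ ((((((S))))))   [S ::= ( S )]
((((((S)))))) ⇒ (((((((S)))))))   [S ::= ( S )]
(((((((S))))))) ⇒ ((((((((S))))))))   [S ::= ( S )]
((((((((S)))))))) ⇒ ((((((((()))))))))   [S ::= ( )]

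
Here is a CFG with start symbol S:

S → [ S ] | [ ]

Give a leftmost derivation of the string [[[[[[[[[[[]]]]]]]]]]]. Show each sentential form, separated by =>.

S => [S] => [[S]] => [[[S]]] => [[[[S]]]] => [[[[[S]]]]] => [[[[[[S]]]]]] => [[[[[[[S]]]]]]] => [[[[[[[[S]]]]]]]] => [[[[[[[[[S]]]]]]]]] => [[[[[[[[[[S]]]]]]]]]] => [[[[[[[[[[[]]]]]]]]]]]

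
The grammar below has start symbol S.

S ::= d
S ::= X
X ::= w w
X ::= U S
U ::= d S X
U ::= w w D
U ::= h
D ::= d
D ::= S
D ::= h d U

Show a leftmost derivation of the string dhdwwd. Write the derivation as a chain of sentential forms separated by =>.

S => X => US => dSXS => dXXS => dUSXS => dhSXS => dhdXS => dhdwwS => dhdwwd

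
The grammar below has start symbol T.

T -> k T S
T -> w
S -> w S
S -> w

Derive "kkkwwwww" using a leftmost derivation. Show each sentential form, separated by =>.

T => kTS   [T -> k T S]
kTS => kkTSS   [T -> k T S]
kkTSS => kkkTSSS   [T -> k T S]
kkkTSSS => kkkwSSS   [T -> w]
kkkwSSS => kkkwwSSS   [S -> w S]
kkkwwSSS => kkkwwwSS   [S -> w]
kkkwwwSS => kkkwwwwS   [S -> w]
kkkwwwwS => kkkwwwww   [S -> w]

T=>kTS=>kkTSS=>kkkTSSS=>kkkwSSS=>kkkwwSSS=>kkkwwwSS=>kkkwwwwS=>kkkwwwww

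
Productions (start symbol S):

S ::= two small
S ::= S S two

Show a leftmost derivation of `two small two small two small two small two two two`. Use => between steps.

S => S S two => two small S two => two small S S two two => two small two small S two two => two small two small S S two two two => two small two small two small S two two two => two small two small two small two small two two two

S => S S two   [S ::= S S two]
S S two => two small S two   [S ::= two small]
two small S two => two small S S two two   [S ::= S S two]
two small S S two two => two small two small S two two   [S ::= two small]
two small two small S two two => two small two small S S two two two   [S ::= S S two]
two small two small S S two two two => two small two small two small S two two two   [S ::= two small]
two small two small two small S two two two => two small two small two small two small two two two   [S ::= two small]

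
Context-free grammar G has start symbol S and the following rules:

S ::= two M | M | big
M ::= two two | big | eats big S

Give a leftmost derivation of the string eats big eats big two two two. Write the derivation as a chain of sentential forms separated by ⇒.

S ⇒ M ⇒ eats big S ⇒ eats big M ⇒ eats big eats big S ⇒ eats big eats big two M ⇒ eats big eats big two two two

S ⇒ M   [S ::= M]
M ⇒ eats big S   [M ::= eats big S]
eats big S ⇒ eats big M   [S ::= M]
eats big M ⇒ eats big eats big S   [M ::= eats big S]
eats big eats big S ⇒ eats big eats big two M   [S ::= two M]
eats big eats big two M ⇒ eats big eats big two two two   [M ::= two two]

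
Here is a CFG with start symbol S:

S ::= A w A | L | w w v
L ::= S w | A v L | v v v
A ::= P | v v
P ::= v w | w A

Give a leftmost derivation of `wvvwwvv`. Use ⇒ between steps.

S ⇒ AwA   [S ::= A w A]
AwA ⇒ PwA   [A ::= P]
PwA ⇒ wAwA   [P ::= w A]
wAwA ⇒ wvvwA   [A ::= v v]
wvvwA ⇒ wvvwP   [A ::= P]
wvvwP ⇒ wvvwwA   [P ::= w A]
wvvwwA ⇒ wvvwwvv   [A ::= v v]

S ⇒ AwA ⇒ PwA ⇒ wAwA ⇒ wvvwA ⇒ wvvwP ⇒ wvvwwA ⇒ wvvwwvv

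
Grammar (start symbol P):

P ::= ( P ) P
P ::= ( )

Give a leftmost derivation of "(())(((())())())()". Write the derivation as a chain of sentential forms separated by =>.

P => (P)P => (())P => (())(P)P => (())((P)P)P => (())(((P)P)P)P => (())(((())P)P)P => (())(((())())P)P => (())(((())())())P => (())(((())())())()

P => (P)P   [P ::= ( P ) P]
(P)P => (())P   [P ::= ( )]
(())P => (())(P)P   [P ::= ( P ) P]
(())(P)P => (())((P)P)P   [P ::= ( P ) P]
(())((P)P)P => (())(((P)P)P)P   [P ::= ( P ) P]
(())(((P)P)P)P => (())(((())P)P)P   [P ::= ( )]
(())(((())P)P)P => (())(((())())P)P   [P ::= ( )]
(())(((())())P)P => (())(((())())())P   [P ::= ( )]
(())(((())())())P => (())(((())())())()   [P ::= ( )]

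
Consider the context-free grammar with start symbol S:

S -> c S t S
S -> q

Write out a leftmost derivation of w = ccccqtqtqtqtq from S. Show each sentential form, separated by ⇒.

S ⇒ cStS   [S -> c S t S]
cStS ⇒ ccStStS   [S -> c S t S]
ccStStS ⇒ cccStStStS   [S -> c S t S]
cccStStStS ⇒ ccccStStStStS   [S -> c S t S]
ccccStStStStS ⇒ ccccqtStStStS   [S -> q]
ccccqtStStStS ⇒ ccccqtqtStStS   [S -> q]
ccccqtqtStStS ⇒ ccccqtqtqtStS   [S -> q]
ccccqtqtqtStS ⇒ ccccqtqtqtqtS   [S -> q]
ccccqtqtqtqtS ⇒ ccccqtqtqtqtq   [S -> q]

S⇒cStS⇒ccStStS⇒cccStStStS⇒ccccStStStStS⇒ccccqtStStStS⇒ccccqtqtStStS⇒ccccqtqtqtStS⇒ccccqtqtqtqtS⇒ccccqtqtqtqtq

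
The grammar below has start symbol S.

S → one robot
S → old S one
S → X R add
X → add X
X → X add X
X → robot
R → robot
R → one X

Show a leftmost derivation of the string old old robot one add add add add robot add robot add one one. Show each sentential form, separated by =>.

S => old S one   [S → old S one]
old S one => old old S one one   [S → old S one]
old old S one one => old old X R add one one   [S → X R add]
old old X R add one one => old old robot R add one one   [X → robot]
old old robot R add one one => old old robot one X add one one   [R → one X]
old old robot one X add one one => old old robot one add X add one one   [X → add X]
old old robot one add X add one one => old old robot one add X add X add one one   [X → X add X]
old old robot one add X add X add one one => old old robot one add add X add X add one one   [X → add X]
old old robot one add add X add X add one one => old old robot one add add add X add X add one one   [X → add X]
old old robot one add add add X add X add one one => old old robot one add add add add X add X add one one   [X → add X]
old old robot one add add add add X add X add one one => old old robot one add add add add robot add X add one one   [X → robot]
old old robot one add add add add robot add X add one one => old old robot one add add add add robot add robot add one one   [X → robot]

S => old S one => old old S one one => old old X R add one one => old old robot R add one one => old old robot one X add one one => old old robot one add X add one one => old old robot one add X add X add one one => old old robot one add add X add X add one one => old old robot one add add add X add X add one one => old old robot one add add add add X add X add one one => old old robot one add add add add robot add X add one one => old old robot one add add add add robot add robot add one one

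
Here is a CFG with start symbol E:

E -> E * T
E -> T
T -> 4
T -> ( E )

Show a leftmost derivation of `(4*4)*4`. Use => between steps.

E => E*T   [E -> E * T]
E*T => T*T   [E -> T]
T*T => (E)*T   [T -> ( E )]
(E)*T => (E*T)*T   [E -> E * T]
(E*T)*T => (T*T)*T   [E -> T]
(T*T)*T => (4*T)*T   [T -> 4]
(4*T)*T => (4*4)*T   [T -> 4]
(4*4)*T => (4*4)*4   [T -> 4]

E => E*T => T*T => (E)*T => (E*T)*T => (T*T)*T => (4*T)*T => (4*4)*T => (4*4)*4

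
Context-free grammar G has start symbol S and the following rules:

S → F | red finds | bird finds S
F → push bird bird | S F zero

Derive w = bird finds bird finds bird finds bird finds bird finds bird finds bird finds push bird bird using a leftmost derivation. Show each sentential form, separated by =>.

S => bird finds S   [S → bird finds S]
bird finds S => bird finds bird finds S   [S → bird finds S]
bird finds bird finds S => bird finds bird finds bird finds S   [S → bird finds S]
bird finds bird finds bird finds S => bird finds bird finds bird finds bird finds S   [S → bird finds S]
bird finds bird finds bird finds bird finds S => bird finds bird finds bird finds bird finds bird finds S   [S → bird finds S]
bird finds bird finds bird finds bird finds bird finds S => bird finds bird finds bird finds bird finds bird finds bird finds S   [S → bird finds S]
bird finds bird finds bird finds bird finds bird finds bird finds S => bird finds bird finds bird finds bird finds bird finds bird finds bird finds S   [S → bird finds S]
bird finds bird finds bird finds bird finds bird finds bird finds bird finds S => bird finds bird finds bird finds bird finds bird finds bird finds bird finds F   [S → F]
bird finds bird finds bird finds bird finds bird finds bird finds bird finds F => bird finds bird finds bird finds bird finds bird finds bird finds bird finds push bird bird   [F → push bird bird]

S => bird finds S => bird finds bird finds S => bird finds bird finds bird finds S => bird finds bird finds bird finds bird finds S => bird finds bird finds bird finds bird finds bird finds S => bird finds bird finds bird finds bird finds bird finds bird finds S => bird finds bird finds bird finds bird finds bird finds bird finds bird finds S => bird finds bird finds bird finds bird finds bird finds bird finds bird finds F => bird finds bird finds bird finds bird finds bird finds bird finds bird finds push bird bird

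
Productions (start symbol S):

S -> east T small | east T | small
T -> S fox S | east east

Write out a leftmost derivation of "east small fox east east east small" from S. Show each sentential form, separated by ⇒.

S ⇒ east T small ⇒ east S fox S small ⇒ east small fox S small ⇒ east small fox east T small ⇒ east small fox east east east small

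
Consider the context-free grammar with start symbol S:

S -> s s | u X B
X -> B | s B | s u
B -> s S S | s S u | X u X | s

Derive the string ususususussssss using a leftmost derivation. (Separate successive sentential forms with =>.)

S => uXB => uBB => usSSB => usuXBSB => ususuBSB => usususSSSB => usususuXBSSB => ususususuBSSB => usususususSSB => usususususssSB => usususususssssB => ususususussssss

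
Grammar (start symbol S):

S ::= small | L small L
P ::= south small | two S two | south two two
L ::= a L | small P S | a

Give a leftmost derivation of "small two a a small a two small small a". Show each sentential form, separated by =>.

S => L small L => small P S small L => small two S two S small L => small two L small L two S small L => small two a L small L two S small L => small two a a small L two S small L => small two a a small a two S small L => small two a a small a two small small L => small two a a small a two small small a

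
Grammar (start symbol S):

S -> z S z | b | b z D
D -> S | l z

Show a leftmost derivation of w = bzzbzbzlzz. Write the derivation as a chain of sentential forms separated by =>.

S => bzD => bzS => bzzSz => bzzbzDz => bzzbzSz => bzzbzbzDz => bzzbzbzlzz

S => bzD   [S -> b z D]
bzD => bzS   [D -> S]
bzS => bzzSz   [S -> z S z]
bzzSz => bzzbzDz   [S -> b z D]
bzzbzDz => bzzbzSz   [D -> S]
bzzbzSz => bzzbzbzDz   [S -> b z D]
bzzbzbzDz => bzzbzbzlzz   [D -> l z]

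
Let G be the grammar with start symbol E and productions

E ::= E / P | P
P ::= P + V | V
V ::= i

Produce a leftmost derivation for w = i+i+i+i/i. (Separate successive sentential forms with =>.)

E => E/P => P/P => P+V/P => P+V+V/P => P+V+V+V/P => V+V+V+V/P => i+V+V+V/P => i+i+V+V/P => i+i+i+V/P => i+i+i+i/P => i+i+i+i/V => i+i+i+i/i

E => E/P   [E ::= E / P]
E/P => P/P   [E ::= P]
P/P => P+V/P   [P ::= P + V]
P+V/P => P+V+V/P   [P ::= P + V]
P+V+V/P => P+V+V+V/P   [P ::= P + V]
P+V+V+V/P => V+V+V+V/P   [P ::= V]
V+V+V+V/P => i+V+V+V/P   [V ::= i]
i+V+V+V/P => i+i+V+V/P   [V ::= i]
i+i+V+V/P => i+i+i+V/P   [V ::= i]
i+i+i+V/P => i+i+i+i/P   [V ::= i]
i+i+i+i/P => i+i+i+i/V   [P ::= V]
i+i+i+i/V => i+i+i+i/i   [V ::= i]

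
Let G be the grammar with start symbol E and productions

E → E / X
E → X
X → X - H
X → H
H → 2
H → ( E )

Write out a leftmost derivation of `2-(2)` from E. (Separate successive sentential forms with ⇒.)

E ⇒ X   [E → X]
X ⇒ X-H   [X → X - H]
X-H ⇒ H-H   [X → H]
H-H ⇒ 2-H   [H → 2]
2-H ⇒ 2-(E)   [H → ( E )]
2-(E) ⇒ 2-(X)   [E → X]
2-(X) ⇒ 2-(H)   [X → H]
2-(H) ⇒ 2-(2)   [H → 2]

E ⇒ X ⇒ X-H ⇒ H-H ⇒ 2-H ⇒ 2-(E) ⇒ 2-(X) ⇒ 2-(H) ⇒ 2-(2)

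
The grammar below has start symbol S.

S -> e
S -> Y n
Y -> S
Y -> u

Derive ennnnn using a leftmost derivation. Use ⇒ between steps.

S⇒Yn⇒Sn⇒Ynn⇒Snn⇒Ynnn⇒Snnn⇒Ynnnn⇒Snnnn⇒Ynnnnn⇒Snnnnn⇒ennnnn

S ⇒ Yn   [S -> Y n]
Yn ⇒ Sn   [Y -> S]
Sn ⇒ Ynn   [S -> Y n]
Ynn ⇒ Snn   [Y -> S]
Snn ⇒ Ynnn   [S -> Y n]
Ynnn ⇒ Snnn   [Y -> S]
Snnn ⇒ Ynnnn   [S -> Y n]
Ynnnn ⇒ Snnnn   [Y -> S]
Snnnn ⇒ Ynnnnn   [S -> Y n]
Ynnnnn ⇒ Snnnnn   [Y -> S]
Snnnnn ⇒ ennnnn   [S -> e]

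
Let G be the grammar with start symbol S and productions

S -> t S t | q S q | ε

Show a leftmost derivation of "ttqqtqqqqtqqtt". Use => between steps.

S => tSt => ttStt => ttqSqtt => ttqqSqqtt => ttqqtStqqtt => ttqqtqSqtqqtt => ttqqtqqSqqtqqtt => ttqqtqqqqtqqtt

S => tSt   [S -> t S t]
tSt => ttStt   [S -> t S t]
ttStt => ttqSqtt   [S -> q S q]
ttqSqtt => ttqqSqqtt   [S -> q S q]
ttqqSqqtt => ttqqtStqqtt   [S -> t S t]
ttqqtStqqtt => ttqqtqSqtqqtt   [S -> q S q]
ttqqtqSqtqqtt => ttqqtqqSqqtqqtt   [S -> q S q]
ttqqtqqSqqtqqtt => ttqqtqqqqtqqtt   [S -> ε]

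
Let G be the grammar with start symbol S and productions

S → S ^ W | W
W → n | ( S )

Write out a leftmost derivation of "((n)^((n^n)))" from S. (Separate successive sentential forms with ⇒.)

S ⇒ W ⇒ (S) ⇒ (S^W) ⇒ (W^W) ⇒ ((S)^W) ⇒ ((W)^W) ⇒ ((n)^W) ⇒ ((n)^(S)) ⇒ ((n)^(W)) ⇒ ((n)^((S))) ⇒ ((n)^((S^W))) ⇒ ((n)^((W^W))) ⇒ ((n)^((n^W))) ⇒ ((n)^((n^n)))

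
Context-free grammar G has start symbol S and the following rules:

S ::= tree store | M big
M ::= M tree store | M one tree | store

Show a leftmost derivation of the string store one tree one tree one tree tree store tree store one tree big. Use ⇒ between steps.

S ⇒ M big   [S ::= M big]
M big ⇒ M one tree big   [M ::= M one tree]
M one tree big ⇒ M tree store one tree big   [M ::= M tree store]
M tree store one tree big ⇒ M tree store tree store one tree big   [M ::= M tree store]
M tree store tree store one tree big ⇒ M one tree tree store tree store one tree big   [M ::= M one tree]
M one tree tree store tree store one tree big ⇒ M one tree one tree tree store tree store one tree big   [M ::= M one tree]
M one tree one tree tree store tree store one tree big ⇒ M one tree one tree one tree tree store tree store one tree big   [M ::= M one tree]
M one tree one tree one tree tree store tree store one tree big ⇒ store one tree one tree one tree tree store tree store one tree big   [M ::= store]

S ⇒ M big ⇒ M one tree big ⇒ M tree store one tree big ⇒ M tree store tree store one tree big ⇒ M one tree tree store tree store one tree big ⇒ M one tree one tree tree store tree store one tree big ⇒ M one tree one tree one tree tree store tree store one tree big ⇒ store one tree one tree one tree tree store tree store one tree big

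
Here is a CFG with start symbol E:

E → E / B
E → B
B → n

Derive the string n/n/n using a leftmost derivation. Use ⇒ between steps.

E⇒E/B⇒E/B/B⇒B/B/B⇒n/B/B⇒n/n/B⇒n/n/n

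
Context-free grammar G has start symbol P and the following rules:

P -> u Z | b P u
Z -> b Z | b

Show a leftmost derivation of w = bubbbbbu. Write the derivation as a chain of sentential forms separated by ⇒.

P ⇒ bPu ⇒ buZu ⇒ bubZu ⇒ bubbZu ⇒ bubbbZu ⇒ bubbbbZu ⇒ bubbbbbu

P ⇒ bPu   [P -> b P u]
bPu ⇒ buZu   [P -> u Z]
buZu ⇒ bubZu   [Z -> b Z]
bubZu ⇒ bubbZu   [Z -> b Z]
bubbZu ⇒ bubbbZu   [Z -> b Z]
bubbbZu ⇒ bubbbbZu   [Z -> b Z]
bubbbbZu ⇒ bubbbbbu   [Z -> b]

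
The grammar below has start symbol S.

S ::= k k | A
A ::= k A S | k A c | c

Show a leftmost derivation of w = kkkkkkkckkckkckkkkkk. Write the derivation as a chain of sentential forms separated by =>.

S => A => kAS => kkASS => kkkASSS => kkkkAcSSS => kkkkkAScSSS => kkkkkkAcScSSS => kkkkkkkAScScSSS => kkkkkkkcScScSSS => kkkkkkkckkcScSSS => kkkkkkkckkckkcSSS => kkkkkkkckkckkckkSS => kkkkkkkckkckkckkkkS => kkkkkkkckkckkckkkkkk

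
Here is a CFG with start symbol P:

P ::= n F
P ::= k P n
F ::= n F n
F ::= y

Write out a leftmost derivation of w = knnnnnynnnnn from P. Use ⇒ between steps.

P ⇒ kPn   [P ::= k P n]
kPn ⇒ knFn   [P ::= n F]
knFn ⇒ knnFnn   [F ::= n F n]
knnFnn ⇒ knnnFnnn   [F ::= n F n]
knnnFnnn ⇒ knnnnFnnnn   [F ::= n F n]
knnnnFnnnn ⇒ knnnnnFnnnnn   [F ::= n F n]
knnnnnFnnnnn ⇒ knnnnnynnnnn   [F ::= y]

P ⇒ kPn ⇒ knFn ⇒ knnFnn ⇒ knnnFnnn ⇒ knnnnFnnnn ⇒ knnnnnFnnnnn ⇒ knnnnnynnnnn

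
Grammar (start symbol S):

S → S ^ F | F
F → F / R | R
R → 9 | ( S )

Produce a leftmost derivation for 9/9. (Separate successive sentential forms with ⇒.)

S ⇒ F   [S → F]
F ⇒ F/R   [F → F / R]
F/R ⇒ R/R   [F → R]
R/R ⇒ 9/R   [R → 9]
9/R ⇒ 9/9   [R → 9]

S ⇒ F ⇒ F/R ⇒ R/R ⇒ 9/R ⇒ 9/9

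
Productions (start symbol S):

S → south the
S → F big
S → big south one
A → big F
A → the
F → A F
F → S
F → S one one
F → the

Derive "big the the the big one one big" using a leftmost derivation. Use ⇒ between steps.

S ⇒ F big   [S → F big]
F big ⇒ S one one big   [F → S one one]
S one one big ⇒ F big one one big   [S → F big]
F big one one big ⇒ A F big one one big   [F → A F]
A F big one one big ⇒ big F F big one one big   [A → big F]
big F F big one one big ⇒ big the F big one one big   [F → the]
big the F big one one big ⇒ big the A F big one one big   [F → A F]
big the A F big one one big ⇒ big the the F big one one big   [A → the]
big the the F big one one big ⇒ big the the the big one one big   [F → the]

S ⇒ F big ⇒ S one one big ⇒ F big one one big ⇒ A F big one one big ⇒ big F F big one one big ⇒ big the F big one one big ⇒ big the A F big one one big ⇒ big the the F big one one big ⇒ big the the the big one one big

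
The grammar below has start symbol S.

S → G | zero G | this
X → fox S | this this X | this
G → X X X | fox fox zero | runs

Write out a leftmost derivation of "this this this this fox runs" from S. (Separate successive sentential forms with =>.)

S => G   [S → G]
G => X X X   [G → X X X]
X X X => this X X   [X → this]
this X X => this this this X X   [X → this this X]
this this this X X => this this this this X   [X → this]
this this this this X => this this this this fox S   [X → fox S]
this this this this fox S => this this this this fox G   [S → G]
this this this this fox G => this this this this fox runs   [G → runs]

S => G => X X X => this X X => this this this X X => this this this this X => this this this this fox S => this this this this fox G => this this this this fox runs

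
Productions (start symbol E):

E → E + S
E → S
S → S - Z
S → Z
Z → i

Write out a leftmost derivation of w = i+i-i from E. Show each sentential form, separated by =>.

E => E+S => S+S => Z+S => i+S => i+S-Z => i+Z-Z => i+i-Z => i+i-i

E => E+S   [E → E + S]
E+S => S+S   [E → S]
S+S => Z+S   [S → Z]
Z+S => i+S   [Z → i]
i+S => i+S-Z   [S → S - Z]
i+S-Z => i+Z-Z   [S → Z]
i+Z-Z => i+i-Z   [Z → i]
i+i-Z => i+i-i   [Z → i]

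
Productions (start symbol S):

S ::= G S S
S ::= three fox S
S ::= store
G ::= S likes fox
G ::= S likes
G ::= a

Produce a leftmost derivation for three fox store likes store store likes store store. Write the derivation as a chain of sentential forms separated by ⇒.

S ⇒ G S S   [S ::= G S S]
G S S ⇒ S likes S S   [G ::= S likes]
S likes S S ⇒ G S S likes S S   [S ::= G S S]
G S S likes S S ⇒ S likes S S likes S S   [G ::= S likes]
S likes S S likes S S ⇒ three fox S likes S S likes S S   [S ::= three fox S]
three fox S likes S S likes S S ⇒ three fox store likes S S likes S S   [S ::= store]
three fox store likes S S likes S S ⇒ three fox store likes store S likes S S   [S ::= store]
three fox store likes store S likes S S ⇒ three fox store likes store store likes S S   [S ::= store]
three fox store likes store store likes S S ⇒ three fox store likes store store likes store S   [S ::= store]
three fox store likes store store likes store S ⇒ three fox store likes store store likes store store   [S ::= store]

S ⇒ G S S ⇒ S likes S S ⇒ G S S likes S S ⇒ S likes S S likes S S ⇒ three fox S likes S S likes S S ⇒ three fox store likes S S likes S S ⇒ three fox store likes store S likes S S ⇒ three fox store likes store store likes S S ⇒ three fox store likes store store likes store S ⇒ three fox store likes store store likes store store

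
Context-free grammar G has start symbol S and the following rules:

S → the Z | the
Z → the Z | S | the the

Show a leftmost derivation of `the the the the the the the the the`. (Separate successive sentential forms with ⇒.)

S ⇒ the Z ⇒ the S ⇒ the the Z ⇒ the the the Z ⇒ the the the the Z ⇒ the the the the S ⇒ the the the the the Z ⇒ the the the the the the Z ⇒ the the the the the the S ⇒ the the the the the the the Z ⇒ the the the the the the the the the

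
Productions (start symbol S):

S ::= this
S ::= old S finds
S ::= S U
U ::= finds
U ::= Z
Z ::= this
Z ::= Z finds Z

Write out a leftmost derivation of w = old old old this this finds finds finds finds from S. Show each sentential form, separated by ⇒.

S ⇒ old S finds   [S ::= old S finds]
old S finds ⇒ old old S finds finds   [S ::= old S finds]
old old S finds finds ⇒ old old old S finds finds finds   [S ::= old S finds]
old old old S finds finds finds ⇒ old old old S U finds finds finds   [S ::= S U]
old old old S U finds finds finds ⇒ old old old S U U finds finds finds   [S ::= S U]
old old old S U U finds finds finds ⇒ old old old this U U finds finds finds   [S ::= this]
old old old this U U finds finds finds ⇒ old old old this Z U finds finds finds   [U ::= Z]
old old old this Z U finds finds finds ⇒ old old old this this U finds finds finds   [Z ::= this]
old old old this this U finds finds finds ⇒ old old old this this finds finds finds finds   [U ::= finds]

S ⇒ old S finds ⇒ old old S finds finds ⇒ old old old S finds finds finds ⇒ old old old S U finds finds finds ⇒ old old old S U U finds finds finds ⇒ old old old this U U finds finds finds ⇒ old old old this Z U finds finds finds ⇒ old old old this this U finds finds finds ⇒ old old old this this finds finds finds finds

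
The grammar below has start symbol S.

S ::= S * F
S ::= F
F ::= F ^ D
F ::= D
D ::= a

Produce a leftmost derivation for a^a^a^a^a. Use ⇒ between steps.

S⇒F⇒F^D⇒F^D^D⇒F^D^D^D⇒F^D^D^D^D⇒D^D^D^D^D⇒a^D^D^D^D⇒a^a^D^D^D⇒a^a^a^D^D⇒a^a^a^a^D⇒a^a^a^a^a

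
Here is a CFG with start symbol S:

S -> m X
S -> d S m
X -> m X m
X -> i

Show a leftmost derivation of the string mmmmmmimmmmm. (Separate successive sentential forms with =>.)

S=>mX=>mmXm=>mmmXmm=>mmmmXmmm=>mmmmmXmmmm=>mmmmmmXmmmmm=>mmmmmmimmmmm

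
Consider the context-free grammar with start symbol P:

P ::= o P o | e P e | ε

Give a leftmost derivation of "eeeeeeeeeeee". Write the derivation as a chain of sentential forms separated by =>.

P=>ePe=>eePee=>eeePeee=>eeeePeeee=>eeeeePeeeee=>eeeeeePeeeeee=>eeeeeeeeeeee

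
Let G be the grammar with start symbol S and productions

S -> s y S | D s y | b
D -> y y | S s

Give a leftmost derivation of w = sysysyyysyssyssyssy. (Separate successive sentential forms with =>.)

S=>Dsy=>Sssy=>Dsyssy=>Sssyssy=>Dsyssyssy=>Sssyssyssy=>sySssyssyssy=>sysySssyssyssy=>sysysySssyssyssy=>sysysyDsyssyssyssy=>sysysyyysyssyssyssy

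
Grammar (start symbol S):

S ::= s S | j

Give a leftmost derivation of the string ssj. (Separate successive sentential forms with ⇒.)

S ⇒ sS ⇒ ssS ⇒ ssj

S ⇒ sS   [S ::= s S]
sS ⇒ ssS   [S ::= s S]
ssS ⇒ ssj   [S ::= j]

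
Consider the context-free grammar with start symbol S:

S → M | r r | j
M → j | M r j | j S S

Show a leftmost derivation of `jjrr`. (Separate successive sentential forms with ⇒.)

S ⇒ M   [S → M]
M ⇒ jSS   [M → j S S]
jSS ⇒ jMS   [S → M]
jMS ⇒ jjS   [M → j]
jjS ⇒ jjrr   [S → r r]

S⇒M⇒jSS⇒jMS⇒jjS⇒jjrr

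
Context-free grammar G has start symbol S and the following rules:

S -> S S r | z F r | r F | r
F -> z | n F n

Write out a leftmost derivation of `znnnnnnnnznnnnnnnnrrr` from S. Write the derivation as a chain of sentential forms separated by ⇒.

S ⇒ SSr   [S -> S S r]
SSr ⇒ zFrSr   [S -> z F r]
zFrSr ⇒ znFnrSr   [F -> n F n]
znFnrSr ⇒ znnFnnrSr   [F -> n F n]
znnFnnrSr ⇒ znnnFnnnrSr   [F -> n F n]
znnnFnnnrSr ⇒ znnnnFnnnnrSr   [F -> n F n]
znnnnFnnnnrSr ⇒ znnnnnFnnnnnrSr   [F -> n F n]
znnnnnFnnnnnrSr ⇒ znnnnnnFnnnnnnrSr   [F -> n F n]
znnnnnnFnnnnnnrSr ⇒ znnnnnnnFnnnnnnnrSr   [F -> n F n]
znnnnnnnFnnnnnnnrSr ⇒ znnnnnnnnFnnnnnnnnrSr   [F -> n F n]
znnnnnnnnFnnnnnnnnrSr ⇒ znnnnnnnnznnnnnnnnrSr   [F -> z]
znnnnnnnnznnnnnnnnrSr ⇒ znnnnnnnnznnnnnnnnrrr   [S -> r]

S⇒SSr⇒zFrSr⇒znFnrSr⇒znnFnnrSr⇒znnnFnnnrSr⇒znnnnFnnnnrSr⇒znnnnnFnnnnnrSr⇒znnnnnnFnnnnnnrSr⇒znnnnnnnFnnnnnnnrSr⇒znnnnnnnnFnnnnnnnnrSr⇒znnnnnnnnznnnnnnnnrSr⇒znnnnnnnnznnnnnnnnrrr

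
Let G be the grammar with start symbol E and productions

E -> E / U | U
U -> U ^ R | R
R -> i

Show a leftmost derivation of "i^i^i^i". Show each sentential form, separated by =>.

E => U   [E -> U]
U => U^R   [U -> U ^ R]
U^R => U^R^R   [U -> U ^ R]
U^R^R => U^R^R^R   [U -> U ^ R]
U^R^R^R => R^R^R^R   [U -> R]
R^R^R^R => i^R^R^R   [R -> i]
i^R^R^R => i^i^R^R   [R -> i]
i^i^R^R => i^i^i^R   [R -> i]
i^i^i^R => i^i^i^i   [R -> i]

E => U => U^R => U^R^R => U^R^R^R => R^R^R^R => i^R^R^R => i^i^R^R => i^i^i^R => i^i^i^i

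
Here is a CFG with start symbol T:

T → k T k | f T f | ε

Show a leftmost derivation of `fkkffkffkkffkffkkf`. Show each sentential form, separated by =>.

T => fTf   [T → f T f]
fTf => fkTkf   [T → k T k]
fkTkf => fkkTkkf   [T → k T k]
fkkTkkf => fkkfTfkkf   [T → f T f]
fkkfTfkkf => fkkffTffkkf   [T → f T f]
fkkffTffkkf => fkkffkTkffkkf   [T → k T k]
fkkffkTkffkkf => fkkffkfTfkffkkf   [T → f T f]
fkkffkfTfkffkkf => fkkffkffTffkffkkf   [T → f T f]
fkkffkffTffkffkkf => fkkffkffkTkffkffkkf   [T → k T k]
fkkffkffkTkffkffkkf => fkkffkffkkffkffkkf   [T → ε]

T => fTf => fkTkf => fkkTkkf => fkkfTfkkf => fkkffTffkkf => fkkffkTkffkkf => fkkffkfTfkffkkf => fkkffkffTffkffkkf => fkkffkffkTkffkffkkf => fkkffkffkkffkffkkf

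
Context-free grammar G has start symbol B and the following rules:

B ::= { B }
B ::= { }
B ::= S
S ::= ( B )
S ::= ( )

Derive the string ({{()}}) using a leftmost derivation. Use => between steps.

B => S => (B) => ({B}) => ({{B}}) => ({{S}}) => ({{()}})

B => S   [B ::= S]
S => (B)   [S ::= ( B )]
(B) => ({B})   [B ::= { B }]
({B}) => ({{B}})   [B ::= { B }]
({{B}}) => ({{S}})   [B ::= S]
({{S}}) => ({{()}})   [S ::= ( )]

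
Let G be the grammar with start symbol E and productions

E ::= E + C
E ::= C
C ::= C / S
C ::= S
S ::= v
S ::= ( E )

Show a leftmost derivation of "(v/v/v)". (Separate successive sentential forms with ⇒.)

E⇒C⇒S⇒(E)⇒(C)⇒(C/S)⇒(C/S/S)⇒(S/S/S)⇒(v/S/S)⇒(v/v/S)⇒(v/v/v)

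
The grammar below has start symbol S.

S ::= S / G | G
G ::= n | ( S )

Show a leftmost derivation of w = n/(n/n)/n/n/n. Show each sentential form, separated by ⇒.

S ⇒ S/G ⇒ S/G/G ⇒ S/G/G/G ⇒ S/G/G/G/G ⇒ G/G/G/G/G ⇒ n/G/G/G/G ⇒ n/(S)/G/G/G ⇒ n/(S/G)/G/G/G ⇒ n/(G/G)/G/G/G ⇒ n/(n/G)/G/G/G ⇒ n/(n/n)/G/G/G ⇒ n/(n/n)/n/G/G ⇒ n/(n/n)/n/n/G ⇒ n/(n/n)/n/n/n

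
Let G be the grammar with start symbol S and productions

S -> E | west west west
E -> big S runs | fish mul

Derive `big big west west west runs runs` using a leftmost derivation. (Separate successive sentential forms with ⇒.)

S ⇒ E ⇒ big S runs ⇒ big E runs ⇒ big big S runs runs ⇒ big big west west west runs runs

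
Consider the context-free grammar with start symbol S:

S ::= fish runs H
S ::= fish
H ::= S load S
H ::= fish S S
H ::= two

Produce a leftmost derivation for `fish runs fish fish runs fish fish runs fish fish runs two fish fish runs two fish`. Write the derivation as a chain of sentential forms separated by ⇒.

S ⇒ fish runs H ⇒ fish runs fish S S ⇒ fish runs fish fish runs H S ⇒ fish runs fish fish runs fish S S S ⇒ fish runs fish fish runs fish fish runs H S S ⇒ fish runs fish fish runs fish fish runs fish S S S S ⇒ fish runs fish fish runs fish fish runs fish fish runs H S S S ⇒ fish runs fish fish runs fish fish runs fish fish runs two S S S ⇒ fish runs fish fish runs fish fish runs fish fish runs two fish S S ⇒ fish runs fish fish runs fish fish runs fish fish runs two fish fish runs H S ⇒ fish runs fish fish runs fish fish runs fish fish runs two fish fish runs two S ⇒ fish runs fish fish runs fish fish runs fish fish runs two fish fish runs two fish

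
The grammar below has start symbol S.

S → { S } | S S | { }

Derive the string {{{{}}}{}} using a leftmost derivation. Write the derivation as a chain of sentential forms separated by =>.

S => {S} => {SS} => {{S}S} => {{{S}}S} => {{{{}}}S} => {{{{}}}{}}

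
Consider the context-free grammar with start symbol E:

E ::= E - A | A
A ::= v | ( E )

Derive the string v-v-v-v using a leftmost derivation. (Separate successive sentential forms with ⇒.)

E ⇒ E-A ⇒ E-A-A ⇒ E-A-A-A ⇒ A-A-A-A ⇒ v-A-A-A ⇒ v-v-A-A ⇒ v-v-v-A ⇒ v-v-v-v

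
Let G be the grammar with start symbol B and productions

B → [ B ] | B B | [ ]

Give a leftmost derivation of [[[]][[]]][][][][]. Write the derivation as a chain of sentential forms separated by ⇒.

B ⇒ BB ⇒ BBB ⇒ BBBB ⇒ [B]BBB ⇒ [BB]BBB ⇒ [[B]B]BBB ⇒ [[[]]B]BBB ⇒ [[[]][B]]BBB ⇒ [[[]][[]]]BBB ⇒ [[[]][[]]]BBBB ⇒ [[[]][[]]][]BBB ⇒ [[[]][[]]][][]BB ⇒ [[[]][[]]][][][]B ⇒ [[[]][[]]][][][][]

B ⇒ BB   [B → B B]
BB ⇒ BBB   [B → B B]
BBB ⇒ BBBB   [B → B B]
BBBB ⇒ [B]BBB   [B → [ B ]]
[B]BBB ⇒ [BB]BBB   [B → B B]
[BB]BBB ⇒ [[B]B]BBB   [B → [ B ]]
[[B]B]BBB ⇒ [[[]]B]BBB   [B → [ ]]
[[[]]B]BBB ⇒ [[[]][B]]BBB   [B → [ B ]]
[[[]][B]]BBB ⇒ [[[]][[]]]BBB   [B → [ ]]
[[[]][[]]]BBB ⇒ [[[]][[]]]BBBB   [B → B B]
[[[]][[]]]BBBB ⇒ [[[]][[]]][]BBB   [B → [ ]]
[[[]][[]]][]BBB ⇒ [[[]][[]]][][]BB   [B → [ ]]
[[[]][[]]][][]BB ⇒ [[[]][[]]][][][]B   [B → [ ]]
[[[]][[]]][][][]B ⇒ [[[]][[]]][][][][]   [B → [ ]]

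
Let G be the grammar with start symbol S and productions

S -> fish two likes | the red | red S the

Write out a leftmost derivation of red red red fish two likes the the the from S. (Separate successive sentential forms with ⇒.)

S ⇒ red S the ⇒ red red S the the ⇒ red red red S the the the ⇒ red red red fish two likes the the the

S ⇒ red S the   [S -> red S the]
red S the ⇒ red red S the the   [S -> red S the]
red red S the the ⇒ red red red S the the the   [S -> red S the]
red red red S the the the ⇒ red red red fish two likes the the the   [S -> fish two likes]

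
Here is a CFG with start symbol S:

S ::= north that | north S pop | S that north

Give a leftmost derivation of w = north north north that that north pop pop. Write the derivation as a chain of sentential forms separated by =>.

S => north S pop   [S ::= north S pop]
north S pop => north north S pop pop   [S ::= north S pop]
north north S pop pop => north north S that north pop pop   [S ::= S that north]
north north S that north pop pop => north north north that that north pop pop   [S ::= north that]

S => north S pop => north north S pop pop => north north S that north pop pop => north north north that that north pop pop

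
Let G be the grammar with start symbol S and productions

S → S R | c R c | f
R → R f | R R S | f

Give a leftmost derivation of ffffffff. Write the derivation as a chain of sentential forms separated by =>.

S => SR => SRR => fRR => fRRSR => fRRSRSR => fRfRSRSR => fffRSRSR => ffffSRSR => fffffRSR => ffffffSR => fffffffR => ffffffff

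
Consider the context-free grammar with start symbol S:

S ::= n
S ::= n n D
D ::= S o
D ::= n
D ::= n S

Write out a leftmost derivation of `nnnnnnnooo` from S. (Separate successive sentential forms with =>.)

S => nnD   [S ::= n n D]
nnD => nnSo   [D ::= S o]
nnSo => nnnnDo   [S ::= n n D]
nnnnDo => nnnnSoo   [D ::= S o]
nnnnSoo => nnnnnnDoo   [S ::= n n D]
nnnnnnDoo => nnnnnnSooo   [D ::= S o]
nnnnnnSooo => nnnnnnnooo   [S ::= n]

S=>nnD=>nnSo=>nnnnDo=>nnnnSoo=>nnnnnnDoo=>nnnnnnSooo=>nnnnnnnooo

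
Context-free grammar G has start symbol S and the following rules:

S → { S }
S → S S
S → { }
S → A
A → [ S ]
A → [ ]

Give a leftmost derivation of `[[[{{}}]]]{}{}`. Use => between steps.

S => SS => SSS => ASS => [S]SS => [A]SS => [[S]]SS => [[A]]SS => [[[S]]]SS => [[[{S}]]]SS => [[[{{}}]]]SS => [[[{{}}]]]{}S => [[[{{}}]]]{}{}

S => SS   [S → S S]
SS => SSS   [S → S S]
SSS => ASS   [S → A]
ASS => [S]SS   [A → [ S ]]
[S]SS => [A]SS   [S → A]
[A]SS => [[S]]SS   [A → [ S ]]
[[S]]SS => [[A]]SS   [S → A]
[[A]]SS => [[[S]]]SS   [A → [ S ]]
[[[S]]]SS => [[[{S}]]]SS   [S → { S }]
[[[{S}]]]SS => [[[{{}}]]]SS   [S → { }]
[[[{{}}]]]SS => [[[{{}}]]]{}S   [S → { }]
[[[{{}}]]]{}S => [[[{{}}]]]{}{}   [S → { }]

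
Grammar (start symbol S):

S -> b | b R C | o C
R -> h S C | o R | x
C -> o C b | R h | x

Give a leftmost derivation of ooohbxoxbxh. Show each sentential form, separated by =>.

S => oC   [S -> o C]
oC => oRh   [C -> R h]
oRh => ooRh   [R -> o R]
ooRh => oooRh   [R -> o R]
oooRh => ooohSCh   [R -> h S C]
ooohSCh => ooohbRCCh   [S -> b R C]
ooohbRCCh => ooohbxCCh   [R -> x]
ooohbxCCh => ooohbxoCbCh   [C -> o C b]
ooohbxoCbCh => ooohbxoxbCh   [C -> x]
ooohbxoxbCh => ooohbxoxbxh   [C -> x]

S => oC => oRh => ooRh => oooRh => ooohSCh => ooohbRCCh => ooohbxCCh => ooohbxoCbCh => ooohbxoxbCh => ooohbxoxbxh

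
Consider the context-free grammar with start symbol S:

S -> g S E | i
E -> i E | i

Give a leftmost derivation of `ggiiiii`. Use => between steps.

S => gSE => ggSEE => ggiEE => ggiiEE => ggiiiE => ggiiiiE => ggiiiii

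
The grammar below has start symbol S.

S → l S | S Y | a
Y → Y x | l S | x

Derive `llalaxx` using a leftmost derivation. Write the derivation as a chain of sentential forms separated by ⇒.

S ⇒ lS ⇒ llS ⇒ llSY ⇒ llSYY ⇒ llSYYY ⇒ llaYYY ⇒ llalSYY ⇒ llalaYY ⇒ llalaxY ⇒ llalaxx

S ⇒ lS   [S → l S]
lS ⇒ llS   [S → l S]
llS ⇒ llSY   [S → S Y]
llSY ⇒ llSYY   [S → S Y]
llSYY ⇒ llSYYY   [S → S Y]
llSYYY ⇒ llaYYY   [S → a]
llaYYY ⇒ llalSYY   [Y → l S]
llalSYY ⇒ llalaYY   [S → a]
llalaYY ⇒ llalaxY   [Y → x]
llalaxY ⇒ llalaxx   [Y → x]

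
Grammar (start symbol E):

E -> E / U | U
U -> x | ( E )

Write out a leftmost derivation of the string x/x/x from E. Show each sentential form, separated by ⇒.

E ⇒ E/U   [E -> E / U]
E/U ⇒ E/U/U   [E -> E / U]
E/U/U ⇒ U/U/U   [E -> U]
U/U/U ⇒ x/U/U   [U -> x]
x/U/U ⇒ x/x/U   [U -> x]
x/x/U ⇒ x/x/x   [U -> x]

E ⇒ E/U ⇒ E/U/U ⇒ U/U/U ⇒ x/U/U ⇒ x/x/U ⇒ x/x/x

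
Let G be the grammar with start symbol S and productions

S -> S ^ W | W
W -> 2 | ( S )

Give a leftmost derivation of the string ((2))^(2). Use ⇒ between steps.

S ⇒ S^W   [S -> S ^ W]
S^W ⇒ W^W   [S -> W]
W^W ⇒ (S)^W   [W -> ( S )]
(S)^W ⇒ (W)^W   [S -> W]
(W)^W ⇒ ((S))^W   [W -> ( S )]
((S))^W ⇒ ((W))^W   [S -> W]
((W))^W ⇒ ((2))^W   [W -> 2]
((2))^W ⇒ ((2))^(S)   [W -> ( S )]
((2))^(S) ⇒ ((2))^(W)   [S -> W]
((2))^(W) ⇒ ((2))^(2)   [W -> 2]

S ⇒ S^W ⇒ W^W ⇒ (S)^W ⇒ (W)^W ⇒ ((S))^W ⇒ ((W))^W ⇒ ((2))^W ⇒ ((2))^(S) ⇒ ((2))^(W) ⇒ ((2))^(2)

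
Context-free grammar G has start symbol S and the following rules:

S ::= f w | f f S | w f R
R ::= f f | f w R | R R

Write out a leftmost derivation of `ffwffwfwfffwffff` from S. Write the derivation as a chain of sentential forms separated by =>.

S => ffS => ffwfR => ffwfRR => ffwffwRR => ffwffwfwRR => ffwffwfwffR => ffwffwfwfffwR => ffwffwfwfffwRR => ffwffwfwfffwffR => ffwffwfwfffwffff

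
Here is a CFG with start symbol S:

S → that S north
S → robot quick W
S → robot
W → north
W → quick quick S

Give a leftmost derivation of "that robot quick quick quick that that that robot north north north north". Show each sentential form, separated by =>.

S => that S north => that robot quick W north => that robot quick quick quick S north => that robot quick quick quick that S north north => that robot quick quick quick that that S north north north => that robot quick quick quick that that that S north north north north => that robot quick quick quick that that that robot north north north north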